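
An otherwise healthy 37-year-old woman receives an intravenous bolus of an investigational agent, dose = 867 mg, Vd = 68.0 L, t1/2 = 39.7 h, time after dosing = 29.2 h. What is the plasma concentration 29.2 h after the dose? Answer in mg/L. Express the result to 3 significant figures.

7.66 mg/L

C₀ = Dose / Vd = 867.0 / 68.0 = 12.75 mg/L
k = ln2 / t½ = 0.693147 / 39.7 = 0.01746 h⁻¹
C = C₀ · e^(−k·t) = 12.75 × e^(−0.01746 × 29.2)
  = 12.75 × 0.6006 = 7.658 mg/L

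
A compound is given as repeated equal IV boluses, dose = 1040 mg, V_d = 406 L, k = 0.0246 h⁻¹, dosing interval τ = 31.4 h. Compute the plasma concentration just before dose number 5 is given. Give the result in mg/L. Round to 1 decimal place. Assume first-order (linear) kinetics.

C₀ per dose = Dose / Vd = 1040 / 406 = 2.562 mg/L
Fraction remaining after one interval: r = e^(−kτ) = e^(−0.02460 × 31.4) = 0.4619
Before dose 5, 4 doses have been given (aged 1τ, 2τ, 3τ, 4τ).
C_trough = C₀ × (r + r² + … + r^4) = C₀ × r(1−r^4)/(1−r)
        = 2.562 × 0.4619 × (1 − 0.04552) / (1 − 0.4619) = 2.099 mg/L

2.1 mg/L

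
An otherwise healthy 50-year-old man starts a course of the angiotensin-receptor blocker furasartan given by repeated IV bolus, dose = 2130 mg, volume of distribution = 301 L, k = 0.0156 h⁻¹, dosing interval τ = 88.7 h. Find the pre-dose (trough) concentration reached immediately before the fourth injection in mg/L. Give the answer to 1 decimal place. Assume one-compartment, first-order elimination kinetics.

C₀ per dose = Dose / Vd = 2130 / 301 = 7.076 mg/L
Fraction remaining after one interval: r = e^(−kτ) = e^(−0.01560 × 88.7) = 0.2506
Before dose 4, 3 doses have been given (aged 1τ, 2τ, 3τ).
C_trough = C₀ × (r + r² + … + r^3) = C₀ × r(1−r^3)/(1−r)
        = 7.076 × 0.2506 × (1 − 0.01574) / (1 − 0.2506) = 2.329 mg/L

2.3 mg/L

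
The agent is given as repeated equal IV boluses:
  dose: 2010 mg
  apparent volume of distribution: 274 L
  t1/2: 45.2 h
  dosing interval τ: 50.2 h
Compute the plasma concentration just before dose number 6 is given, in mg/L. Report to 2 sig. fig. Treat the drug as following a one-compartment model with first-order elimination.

6.2 mg/L

C₀ per dose = Dose / Vd = 2010 / 274 = 7.336 mg/L
k = ln2 / t½ = 0.693147 / 45.2 = 0.01534 h⁻¹
Fraction remaining after one interval: r = e^(−kτ) = e^(−0.01534 × 50.2) = 0.4630
Before dose 6, 5 doses have been given (aged 1τ, 2τ, 3τ, 4τ, 5τ).
C_trough = C₀ × (r + r² + … + r^5) = C₀ × r(1−r^5)/(1−r)
        = 7.336 × 0.4630 × (1 − 0.02128) / (1 − 0.4630) = 6.190 mg/L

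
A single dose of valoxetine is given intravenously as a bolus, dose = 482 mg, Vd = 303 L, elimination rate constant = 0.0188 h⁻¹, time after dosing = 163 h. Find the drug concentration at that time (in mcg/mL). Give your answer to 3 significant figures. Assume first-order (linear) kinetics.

0.0743 mcg/mL

C₀ = Dose / Vd = 482.0 / 303 = 1.591 mg/L
C = C₀ · e^(−k·t) = 1.591 × e^(−0.01880 × 163)
  = 1.591 × 0.04668 = 0.07427 mg/L
(0.07427 mg/L = 0.07427 mcg/mL)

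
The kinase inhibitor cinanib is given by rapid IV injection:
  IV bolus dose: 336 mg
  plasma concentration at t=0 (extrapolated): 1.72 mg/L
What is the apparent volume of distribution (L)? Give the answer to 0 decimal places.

Vd = Dose / C₀ = 336.0 / 1.72 = 195.3 L

195 L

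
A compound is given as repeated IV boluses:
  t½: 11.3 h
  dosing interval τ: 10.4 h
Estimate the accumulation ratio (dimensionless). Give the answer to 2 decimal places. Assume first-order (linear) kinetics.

2.12

k = ln2 / t½ = 0.693147 / 11.3 = 0.06134 h⁻¹
e^(−kτ) = e^(−0.06134 × 10.4) = 0.5284
Accumulation ratio R = 1 / (1 − e^(−kτ)) = 1 / (1 − 0.5284) = 2.120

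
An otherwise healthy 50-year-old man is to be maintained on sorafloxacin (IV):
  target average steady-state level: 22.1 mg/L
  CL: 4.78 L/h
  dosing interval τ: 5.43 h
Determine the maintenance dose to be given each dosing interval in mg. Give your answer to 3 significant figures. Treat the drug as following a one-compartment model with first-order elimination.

At steady state, Dose/τ = Css × CL.
Dose = Css × CL × τ = 22.1 × 4.780 × 5.43 = 573.6 mg

574 mg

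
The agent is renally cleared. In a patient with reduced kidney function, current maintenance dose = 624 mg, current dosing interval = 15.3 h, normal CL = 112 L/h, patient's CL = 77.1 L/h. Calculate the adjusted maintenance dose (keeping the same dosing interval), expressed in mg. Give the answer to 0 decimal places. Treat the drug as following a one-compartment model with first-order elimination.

To keep the same average steady-state level, dosing rate must scale with clearance.
CL ratio = 77.1 / 112 = 0.6884
New dose (same interval) = 624 × 0.6884 = 429.6 mg

430 mg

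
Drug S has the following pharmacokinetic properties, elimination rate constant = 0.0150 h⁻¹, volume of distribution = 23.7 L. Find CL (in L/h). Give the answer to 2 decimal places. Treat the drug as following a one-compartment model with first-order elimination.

0.36 L/h

CL = k × Vd = 0.0150 × 23.7 = 0.3555 L/h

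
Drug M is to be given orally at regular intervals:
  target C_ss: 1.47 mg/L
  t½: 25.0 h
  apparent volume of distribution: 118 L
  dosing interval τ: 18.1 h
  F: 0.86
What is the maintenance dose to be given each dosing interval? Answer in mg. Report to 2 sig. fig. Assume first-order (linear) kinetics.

k = ln2 / t½ = 0.693147 / 25.0 = 0.02773 h⁻¹
CL = k × Vd = 0.02773 × 118 = 3.272 L/h
At steady state, F × (Dose/τ) = Css × CL.
Dose = Css × CL × τ / F = 1.47 × 3.272 × 18.1 / 0.86 = 101.2 mg

100 mg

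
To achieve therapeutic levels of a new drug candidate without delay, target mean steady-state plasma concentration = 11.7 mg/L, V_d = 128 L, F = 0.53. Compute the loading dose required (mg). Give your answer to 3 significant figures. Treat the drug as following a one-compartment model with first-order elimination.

LD = Css × Vd / F = 11.7 × 128 / 0.53 = 2826 mg

2830 mg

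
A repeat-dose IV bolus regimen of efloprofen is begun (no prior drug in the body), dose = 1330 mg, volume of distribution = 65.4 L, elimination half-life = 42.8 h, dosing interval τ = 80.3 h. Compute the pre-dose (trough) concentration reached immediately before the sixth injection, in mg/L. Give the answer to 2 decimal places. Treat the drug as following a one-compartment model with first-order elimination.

7.60 mg/L

C₀ per dose = Dose / Vd = 1330 / 65.4 = 20.34 mg/L
k = ln2 / t½ = 0.693147 / 42.8 = 0.01620 h⁻¹
Fraction remaining after one interval: r = e^(−kτ) = e^(−0.01620 × 80.3) = 0.2723
Before dose 6, 5 doses have been given (aged 1τ, 2τ, 3τ, 4τ, 5τ).
C_trough = C₀ × (r + r² + … + r^5) = C₀ × r(1−r^5)/(1−r)
        = 20.34 × 0.2723 × (1 − 0.001497) / (1 − 0.2723) = 7.600 mg/L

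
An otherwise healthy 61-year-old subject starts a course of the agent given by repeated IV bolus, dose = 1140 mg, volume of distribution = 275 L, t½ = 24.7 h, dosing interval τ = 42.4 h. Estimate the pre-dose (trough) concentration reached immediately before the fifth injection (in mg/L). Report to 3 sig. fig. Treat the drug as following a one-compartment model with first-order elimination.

C₀ per dose = Dose / Vd = 1140 / 275 = 4.145 mg/L
k = ln2 / t½ = 0.693147 / 24.7 = 0.02806 h⁻¹
Fraction remaining after one interval: r = e^(−kτ) = e^(−0.02806 × 42.4) = 0.3043
Before dose 5, 4 doses have been given (aged 1τ, 2τ, 3τ, 4τ).
C_trough = C₀ × (r + r² + … + r^4) = C₀ × r(1−r^4)/(1−r)
        = 4.145 × 0.3043 × (1 − 0.008574) / (1 − 0.3043) = 1.797 mg/L

1.80 mg/L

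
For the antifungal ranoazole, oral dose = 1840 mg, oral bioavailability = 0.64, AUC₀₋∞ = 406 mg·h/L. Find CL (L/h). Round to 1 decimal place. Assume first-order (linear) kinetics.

2.9 L/h

CL = F·Dose / AUC = 0.64 × 1840 / 406 = 2.900 L/h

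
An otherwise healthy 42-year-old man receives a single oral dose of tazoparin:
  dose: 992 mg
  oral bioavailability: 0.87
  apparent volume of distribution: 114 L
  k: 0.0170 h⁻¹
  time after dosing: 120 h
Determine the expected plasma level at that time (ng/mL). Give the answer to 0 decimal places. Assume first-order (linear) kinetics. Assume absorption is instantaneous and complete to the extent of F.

984 ng/mL

Amount reaching circulation = F × Dose = 0.87 × 992.0 = 863.0 mg
C₀ = F·Dose / Vd = 863.0 / 114 = 7.570 mg/L
C = C₀ · e^(−k·t) = 7.570 × e^(−0.01700 × 120)
  = 7.570 × 0.1300 = 0.9841 mg/L
Convert: 0.9841 mg/L × 1000 = 984.1 ng/mL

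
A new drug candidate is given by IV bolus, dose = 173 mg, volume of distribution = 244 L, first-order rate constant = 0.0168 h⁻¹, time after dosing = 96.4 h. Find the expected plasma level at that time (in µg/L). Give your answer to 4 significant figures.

140.4 µg/L

C₀ = Dose / Vd = 173.0 / 244 = 0.7090 mg/L
C = C₀ · e^(−k·t) = 0.7090 × e^(−0.01680 × 96.4)
  = 0.7090 × 0.1980 = 0.1404 mg/L
Convert: 0.1404 mg/L × 1000 = 140.4 µg/L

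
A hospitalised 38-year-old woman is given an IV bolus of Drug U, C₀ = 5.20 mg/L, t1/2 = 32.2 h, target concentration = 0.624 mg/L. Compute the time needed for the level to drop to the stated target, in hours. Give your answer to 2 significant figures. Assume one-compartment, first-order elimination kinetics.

k = ln2 / t½ = 0.693147 / 32.2 = 0.02153 h⁻¹
t = ln(C₀ / C) / k = ln(5.200 / 0.624) / 0.02153
  = ln(8.333) / 0.02153 = 2.120 / 0.02153 = 98.47 h

98 h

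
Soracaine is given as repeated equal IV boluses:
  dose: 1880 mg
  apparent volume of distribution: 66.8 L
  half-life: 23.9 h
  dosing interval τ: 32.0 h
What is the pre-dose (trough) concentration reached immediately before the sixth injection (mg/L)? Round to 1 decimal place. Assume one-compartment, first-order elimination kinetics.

18.2 mg/L

C₀ per dose = Dose / Vd = 1880 / 66.8 = 28.14 mg/L
k = ln2 / t½ = 0.693147 / 23.9 = 0.02900 h⁻¹
Fraction remaining after one interval: r = e^(−kτ) = e^(−0.02900 × 32.0) = 0.3953
Before dose 6, 5 doses have been given (aged 1τ, 2τ, 3τ, 4τ, 5τ).
C_trough = C₀ × (r + r² + … + r^5) = C₀ × r(1−r^5)/(1−r)
        = 28.14 × 0.3953 × (1 − 0.009652) / (1 − 0.3953) = 18.22 mg/L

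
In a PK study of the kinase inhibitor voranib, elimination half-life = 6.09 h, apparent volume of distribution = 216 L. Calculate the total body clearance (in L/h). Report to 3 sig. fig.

24.6 L/h

k = ln2 / t½ = 0.693147 / 6.09 = 0.1138 h⁻¹
CL = k × Vd = 0.1138 × 216 = 24.58 L/h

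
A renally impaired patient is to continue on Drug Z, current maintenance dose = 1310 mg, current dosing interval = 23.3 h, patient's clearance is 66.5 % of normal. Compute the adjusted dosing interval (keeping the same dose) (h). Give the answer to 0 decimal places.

To keep the same average steady-state level, dosing rate must scale with clearance.
CL ratio = 66.5 / 100 = 0.6650
New interval (same dose) = 23.3 / 0.6650 = 35.04 h

35 h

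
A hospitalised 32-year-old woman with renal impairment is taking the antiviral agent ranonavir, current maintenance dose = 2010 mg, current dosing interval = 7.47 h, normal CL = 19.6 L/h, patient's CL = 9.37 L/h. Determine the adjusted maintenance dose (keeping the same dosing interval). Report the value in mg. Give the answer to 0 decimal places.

To keep the same average steady-state level, dosing rate must scale with clearance.
CL ratio = 9.37 / 19.6 = 0.4781
New dose (same interval) = 2010 × 0.4781 = 961.0 mg

961 mg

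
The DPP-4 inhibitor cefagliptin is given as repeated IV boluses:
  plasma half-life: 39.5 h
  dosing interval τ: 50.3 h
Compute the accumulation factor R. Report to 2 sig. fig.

1.7

k = ln2 / t½ = 0.693147 / 39.5 = 0.01755 h⁻¹
e^(−kτ) = e^(−0.01755 × 50.3) = 0.4136
Accumulation ratio R = 1 / (1 − e^(−kτ)) = 1 / (1 − 0.4136) = 1.705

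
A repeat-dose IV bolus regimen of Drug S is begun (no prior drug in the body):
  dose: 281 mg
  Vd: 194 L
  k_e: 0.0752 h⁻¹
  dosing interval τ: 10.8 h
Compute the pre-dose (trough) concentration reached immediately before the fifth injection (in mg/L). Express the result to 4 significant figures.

C₀ per dose = Dose / Vd = 281 / 194 = 1.448 mg/L
Fraction remaining after one interval: r = e^(−kτ) = e^(−0.07520 × 10.8) = 0.4439
Before dose 5, 4 doses have been given (aged 1τ, 2τ, 3τ, 4τ).
C_trough = C₀ × (r + r² + … + r^4) = C₀ × r(1−r^4)/(1−r)
        = 1.448 × 0.4439 × (1 − 0.03883) / (1 − 0.4439) = 1.111 mg/L

1.111 mg/L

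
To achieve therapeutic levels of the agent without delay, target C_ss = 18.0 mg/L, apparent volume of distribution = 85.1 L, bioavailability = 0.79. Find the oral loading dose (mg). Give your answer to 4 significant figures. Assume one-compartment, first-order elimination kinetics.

LD = Css × Vd / F = 18.0 × 85.1 / 0.79 = 1939 mg

1939 mg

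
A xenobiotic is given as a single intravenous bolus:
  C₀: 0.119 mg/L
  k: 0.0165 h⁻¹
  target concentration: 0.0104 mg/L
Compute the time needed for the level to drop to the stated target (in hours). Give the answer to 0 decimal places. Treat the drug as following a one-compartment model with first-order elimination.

t = ln(C₀ / C) / k = ln(0.1190 / 0.0104) / 0.01650
  = ln(11.44) / 0.01650 = 2.437 / 0.01650 = 147.7 h

148 h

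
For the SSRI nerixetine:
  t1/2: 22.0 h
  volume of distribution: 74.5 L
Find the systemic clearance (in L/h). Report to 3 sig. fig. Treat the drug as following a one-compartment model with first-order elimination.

k = ln2 / t½ = 0.693147 / 22.0 = 0.03151 h⁻¹
CL = k × Vd = 0.03151 × 74.5 = 2.347 L/h

2.35 L/h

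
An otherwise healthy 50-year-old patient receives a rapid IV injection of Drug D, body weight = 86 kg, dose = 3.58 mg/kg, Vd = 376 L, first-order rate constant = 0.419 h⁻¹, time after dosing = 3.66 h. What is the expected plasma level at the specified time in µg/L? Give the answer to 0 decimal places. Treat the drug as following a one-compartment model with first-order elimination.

177 µg/L

Total dose = 3.58 × 86 = 307.9 mg
C₀ = Dose / Vd = 307.9 / 376 = 0.8189 mg/L
C = C₀ · e^(−k·t) = 0.8189 × e^(−0.4190 × 3.66)
  = 0.8189 × 0.2158 = 0.1767 mg/L
Convert: 0.1767 mg/L × 1000 = 176.7 µg/L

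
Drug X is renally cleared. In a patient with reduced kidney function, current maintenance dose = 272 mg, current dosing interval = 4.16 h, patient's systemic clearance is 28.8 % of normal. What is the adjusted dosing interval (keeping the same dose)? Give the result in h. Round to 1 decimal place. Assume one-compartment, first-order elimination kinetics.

To keep the same average steady-state level, dosing rate must scale with clearance.
CL ratio = 28.8 / 100 = 0.2880
New interval (same dose) = 4.16 / 0.2880 = 14.44 h

14.4 h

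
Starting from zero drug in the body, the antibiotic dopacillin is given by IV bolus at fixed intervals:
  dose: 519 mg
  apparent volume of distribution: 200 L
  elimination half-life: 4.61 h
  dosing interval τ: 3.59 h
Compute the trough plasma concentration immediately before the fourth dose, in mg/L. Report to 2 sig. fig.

C₀ per dose = Dose / Vd = 519 / 200 = 2.595 mg/L
k = ln2 / t½ = 0.693147 / 4.61 = 0.1504 h⁻¹
Fraction remaining after one interval: r = e^(−kτ) = e^(−0.1504 × 3.59) = 0.5828
Before dose 4, 3 doses have been given (aged 1τ, 2τ, 3τ).
C_trough = C₀ × (r + r² + … + r^3) = C₀ × r(1−r^3)/(1−r)
        = 2.595 × 0.5828 × (1 − 0.1980) / (1 − 0.5828) = 2.907 mg/L

2.9 mg/L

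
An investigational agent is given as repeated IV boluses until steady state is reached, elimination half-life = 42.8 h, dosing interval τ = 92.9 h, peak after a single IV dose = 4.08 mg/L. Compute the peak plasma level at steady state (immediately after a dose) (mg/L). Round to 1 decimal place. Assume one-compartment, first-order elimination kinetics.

5.2 mg/L

k = ln2 / t½ = 0.693147 / 42.8 = 0.01620 h⁻¹
e^(−kτ) = e^(−0.01620 × 92.9) = 0.2220
Accumulation ratio R = 1 / (1 − e^(−kτ)) = 1 / (1 − 0.2220) = 1.285
Steady-state peak = C₀ × R = 4.08 × 1.285 = 5.243 mg/L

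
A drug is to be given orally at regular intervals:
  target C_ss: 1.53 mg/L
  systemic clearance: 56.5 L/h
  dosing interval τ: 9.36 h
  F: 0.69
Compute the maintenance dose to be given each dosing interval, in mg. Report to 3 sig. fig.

At steady state, F × (Dose/τ) = Css × CL.
Dose = Css × CL × τ / F = 1.53 × 56.50 × 9.36 / 0.69 = 1173 mg

1170 mg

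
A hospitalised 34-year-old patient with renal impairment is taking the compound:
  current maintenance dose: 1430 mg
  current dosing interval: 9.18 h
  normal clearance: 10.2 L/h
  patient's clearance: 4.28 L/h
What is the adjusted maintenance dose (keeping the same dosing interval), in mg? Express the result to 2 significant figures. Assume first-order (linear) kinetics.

To keep the same average steady-state level, dosing rate must scale with clearance.
CL ratio = 4.28 / 10.2 = 0.4196
New dose (same interval) = 1430 × 0.4196 = 600.0 mg

600 mg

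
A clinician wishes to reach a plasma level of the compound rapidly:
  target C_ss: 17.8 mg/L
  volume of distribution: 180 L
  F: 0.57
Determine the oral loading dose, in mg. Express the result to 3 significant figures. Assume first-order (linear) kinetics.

5620 mg

LD = Css × Vd / F = 17.8 × 180 / 0.57 = 5621 mg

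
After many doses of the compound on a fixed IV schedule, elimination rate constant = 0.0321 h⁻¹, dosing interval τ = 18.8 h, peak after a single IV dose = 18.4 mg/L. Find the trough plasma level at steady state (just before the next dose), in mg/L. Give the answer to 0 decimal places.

e^(−kτ) = e^(−0.03210 × 18.8) = 0.5469
Accumulation ratio R = 1 / (1 − e^(−kτ)) = 1 / (1 − 0.5469) = 2.207
Steady-state trough = C₀ × R × e^(−kτ) = 18.4 × 2.207 × 0.5469 = 22.21 mg/L

22 mg/L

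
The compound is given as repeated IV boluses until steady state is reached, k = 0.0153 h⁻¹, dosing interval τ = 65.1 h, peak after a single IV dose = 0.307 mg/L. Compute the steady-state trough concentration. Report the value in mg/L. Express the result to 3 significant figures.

e^(−kτ) = e^(−0.01530 × 65.1) = 0.3693
Accumulation ratio R = 1 / (1 − e^(−kτ)) = 1 / (1 − 0.3693) = 1.586
Steady-state trough = C₀ × R × e^(−kτ) = 0.307 × 1.586 × 0.3693 = 0.1798 mg/L

0.180 mg/L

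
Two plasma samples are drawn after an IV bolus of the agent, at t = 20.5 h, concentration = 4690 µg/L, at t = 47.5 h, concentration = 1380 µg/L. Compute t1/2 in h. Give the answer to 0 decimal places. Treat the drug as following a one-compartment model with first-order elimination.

15 h

k = ln(C₁/C₂) / (t₂ − t₁) = ln(4690/1380) / (47.5 − 20.5)
  = 1.223 / 27.00 = 0.04530 h⁻¹
t½ = ln2 / k = 0.693147 / 0.04530 = 15.30 h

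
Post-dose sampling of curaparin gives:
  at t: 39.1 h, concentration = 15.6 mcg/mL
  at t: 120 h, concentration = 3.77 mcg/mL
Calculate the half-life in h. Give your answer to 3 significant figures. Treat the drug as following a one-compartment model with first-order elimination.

39.5 h

k = ln(C₁/C₂) / (t₂ − t₁) = ln(15.6/3.77) / (120 − 39.1)
  = 1.420 / 80.90 = 0.01755 h⁻¹
t½ = ln2 / k = 0.693147 / 0.01755 = 39.50 h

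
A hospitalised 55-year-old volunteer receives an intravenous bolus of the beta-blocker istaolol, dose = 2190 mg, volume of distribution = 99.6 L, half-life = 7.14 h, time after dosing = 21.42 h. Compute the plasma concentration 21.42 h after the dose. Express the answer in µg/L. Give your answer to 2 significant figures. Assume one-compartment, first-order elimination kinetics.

C₀ = Dose / Vd = 2190 / 99.6 = 21.99 mg/L
k = ln2 / t½ = 0.693147 / 7.14 = 0.09708 h⁻¹
t / t½ = 21.42 / 7.14 = 3 half-lives
C = C₀ × (1/2)^3 = 21.99 × 0.1250 = 2.749 mg/L
Convert: 2.749 mg/L × 1000 = 2749 µg/L

2700 µg/L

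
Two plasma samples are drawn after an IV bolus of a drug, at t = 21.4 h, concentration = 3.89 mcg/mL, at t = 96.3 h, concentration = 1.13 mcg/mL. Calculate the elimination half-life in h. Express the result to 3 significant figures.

42.0 h

k = ln(C₁/C₂) / (t₂ − t₁) = ln(3.89/1.13) / (96.3 − 21.4)
  = 1.236 / 74.90 = 0.01650 h⁻¹
t½ = ln2 / k = 0.693147 / 0.01650 = 42.01 h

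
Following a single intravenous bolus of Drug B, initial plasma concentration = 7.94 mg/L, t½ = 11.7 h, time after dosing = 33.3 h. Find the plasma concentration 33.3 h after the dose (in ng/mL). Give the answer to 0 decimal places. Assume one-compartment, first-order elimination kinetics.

1104 ng/mL

k = ln2 / t½ = 0.693147 / 11.7 = 0.05924 h⁻¹
C = C₀ · e^(−k·t) = 7.940 × e^(−0.05924 × 33.3)
  = 7.940 × 0.1391 = 1.104 mg/L
Convert: 1.104 mg/L × 1000 = 1104 ng/mL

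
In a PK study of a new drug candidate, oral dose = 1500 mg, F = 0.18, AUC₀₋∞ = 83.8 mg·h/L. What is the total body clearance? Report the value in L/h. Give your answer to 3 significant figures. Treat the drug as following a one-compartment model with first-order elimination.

3.22 L/h

CL = F·Dose / AUC = 0.18 × 1500 / 83.8 = 3.222 L/h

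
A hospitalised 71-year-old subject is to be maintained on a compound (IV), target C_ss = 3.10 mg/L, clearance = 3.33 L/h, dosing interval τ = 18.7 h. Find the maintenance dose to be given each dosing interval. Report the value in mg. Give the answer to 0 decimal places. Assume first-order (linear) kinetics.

193 mg

At steady state, Dose/τ = Css × CL.
Dose = Css × CL × τ = 3.10 × 3.330 × 18.7 = 193.0 mg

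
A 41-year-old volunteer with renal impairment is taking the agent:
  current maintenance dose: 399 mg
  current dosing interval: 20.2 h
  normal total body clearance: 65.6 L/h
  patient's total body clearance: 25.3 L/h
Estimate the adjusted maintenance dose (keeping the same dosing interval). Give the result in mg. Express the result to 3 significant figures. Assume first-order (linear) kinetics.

To keep the same average steady-state level, dosing rate must scale with clearance.
CL ratio = 25.3 / 65.6 = 0.3857
New dose (same interval) = 399 × 0.3857 = 153.9 mg

154 mg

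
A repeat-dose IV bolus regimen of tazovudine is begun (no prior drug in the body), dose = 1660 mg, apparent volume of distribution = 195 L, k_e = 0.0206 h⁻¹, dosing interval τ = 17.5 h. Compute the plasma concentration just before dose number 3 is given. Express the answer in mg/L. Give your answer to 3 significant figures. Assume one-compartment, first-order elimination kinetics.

C₀ per dose = Dose / Vd = 1660 / 195 = 8.513 mg/L
Fraction remaining after one interval: r = e^(−kτ) = e^(−0.02060 × 17.5) = 0.6973
Before dose 3, 2 doses have been given (aged 1τ, 2τ).
C_trough = C₀ × (r + r²) = 8.513 × (0.6973 + 0.4862) = 10.08 mg/L

10.1 mg/L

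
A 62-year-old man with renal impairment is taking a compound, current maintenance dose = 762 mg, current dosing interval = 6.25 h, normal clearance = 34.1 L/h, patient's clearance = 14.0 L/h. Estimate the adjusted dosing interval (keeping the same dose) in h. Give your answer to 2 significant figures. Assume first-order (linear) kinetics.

15 h

To keep the same average steady-state level, dosing rate must scale with clearance.
CL ratio = 14.0 / 34.1 = 0.4106
New interval (same dose) = 6.25 / 0.4106 = 15.22 h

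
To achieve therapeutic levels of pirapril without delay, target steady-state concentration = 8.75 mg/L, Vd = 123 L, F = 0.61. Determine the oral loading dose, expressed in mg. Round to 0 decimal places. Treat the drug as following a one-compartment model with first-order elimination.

LD = Css × Vd / F = 8.75 × 123 / 0.61 = 1764 mg

1764 mg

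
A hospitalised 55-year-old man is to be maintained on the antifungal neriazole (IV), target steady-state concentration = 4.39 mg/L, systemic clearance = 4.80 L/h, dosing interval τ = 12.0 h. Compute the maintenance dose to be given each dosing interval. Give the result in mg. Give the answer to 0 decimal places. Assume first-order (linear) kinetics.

At steady state, Dose/τ = Css × CL.
Dose = Css × CL × τ = 4.39 × 4.800 × 12.0 = 252.9 mg

253 mg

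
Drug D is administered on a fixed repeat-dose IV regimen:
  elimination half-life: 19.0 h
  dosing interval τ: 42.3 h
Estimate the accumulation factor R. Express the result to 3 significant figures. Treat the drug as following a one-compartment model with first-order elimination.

1.27

k = ln2 / t½ = 0.693147 / 19.0 = 0.03648 h⁻¹
e^(−kτ) = e^(−0.03648 × 42.3) = 0.2137
Accumulation ratio R = 1 / (1 − e^(−kτ)) = 1 / (1 − 0.2137) = 1.272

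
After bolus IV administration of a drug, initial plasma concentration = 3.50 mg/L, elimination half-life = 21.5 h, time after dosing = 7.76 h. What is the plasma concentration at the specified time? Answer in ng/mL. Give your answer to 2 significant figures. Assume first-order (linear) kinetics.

k = ln2 / t½ = 0.693147 / 21.5 = 0.03224 h⁻¹
C = C₀ · e^(−k·t) = 3.500 × e^(−0.03224 × 7.76)
  = 3.500 × 0.7787 = 2.725 mg/L
Convert: 2.725 mg/L × 1000 = 2725 ng/mL

2700 ng/mL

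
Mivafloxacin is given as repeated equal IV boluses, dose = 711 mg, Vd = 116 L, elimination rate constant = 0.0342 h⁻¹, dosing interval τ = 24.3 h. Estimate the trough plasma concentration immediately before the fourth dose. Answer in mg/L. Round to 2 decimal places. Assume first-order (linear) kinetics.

C₀ per dose = Dose / Vd = 711 / 116 = 6.129 mg/L
Fraction remaining after one interval: r = e^(−kτ) = e^(−0.03420 × 24.3) = 0.4356
Before dose 4, 3 doses have been given (aged 1τ, 2τ, 3τ).
C_trough = C₀ × (r + r² + … + r^3) = C₀ × r(1−r^3)/(1−r)
        = 6.129 × 0.4356 × (1 − 0.08265) / (1 − 0.4356) = 4.339 mg/L

4.34 mg/L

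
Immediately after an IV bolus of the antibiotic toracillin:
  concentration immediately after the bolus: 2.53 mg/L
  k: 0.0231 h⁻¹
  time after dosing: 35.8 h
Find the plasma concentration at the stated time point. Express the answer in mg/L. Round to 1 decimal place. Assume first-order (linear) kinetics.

C = C₀ · e^(−k·t) = 2.530 × e^(−0.02310 × 35.8)
  = 2.530 × 0.4374 = 1.107 mg/L

1.1 mg/L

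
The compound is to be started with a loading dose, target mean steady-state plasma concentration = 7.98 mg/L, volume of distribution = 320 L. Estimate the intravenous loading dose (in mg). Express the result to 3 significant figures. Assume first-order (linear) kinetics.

2550 mg

LD = Css × Vd = 7.98 × 320 = 2554 mg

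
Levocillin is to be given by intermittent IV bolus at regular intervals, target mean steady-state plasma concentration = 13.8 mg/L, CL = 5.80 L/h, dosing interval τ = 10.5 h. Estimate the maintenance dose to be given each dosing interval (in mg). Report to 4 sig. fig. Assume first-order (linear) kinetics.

840.4 mg

At steady state, Dose/τ = Css × CL.
Dose = Css × CL × τ = 13.8 × 5.800 × 10.5 = 840.4 mg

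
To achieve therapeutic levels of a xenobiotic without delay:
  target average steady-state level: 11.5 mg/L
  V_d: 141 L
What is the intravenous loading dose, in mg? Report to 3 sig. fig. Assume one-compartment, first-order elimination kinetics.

LD = Css × Vd = 11.5 × 141 = 1622 mg

1620 mg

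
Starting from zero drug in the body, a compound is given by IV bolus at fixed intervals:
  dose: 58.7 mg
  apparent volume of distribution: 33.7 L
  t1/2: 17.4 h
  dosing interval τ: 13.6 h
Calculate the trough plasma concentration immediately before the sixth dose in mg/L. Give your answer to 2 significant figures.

C₀ per dose = Dose / Vd = 58.7 / 33.7 = 1.742 mg/L
k = ln2 / t½ = 0.693147 / 17.4 = 0.03984 h⁻¹
Fraction remaining after one interval: r = e^(−kτ) = e^(−0.03984 × 13.6) = 0.5817
Before dose 6, 5 doses have been given (aged 1τ, 2τ, 3τ, 4τ, 5τ).
C_trough = C₀ × (r + r² + … + r^5) = C₀ × r(1−r^5)/(1−r)
        = 1.742 × 0.5817 × (1 − 0.06660) / (1 − 0.5817) = 2.261 mg/L

2.3 mg/L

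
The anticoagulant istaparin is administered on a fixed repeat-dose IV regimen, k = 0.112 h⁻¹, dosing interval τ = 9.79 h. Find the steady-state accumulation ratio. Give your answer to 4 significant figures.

1.502

e^(−kτ) = e^(−0.1120 × 9.79) = 0.3340
Accumulation ratio R = 1 / (1 − e^(−kτ)) = 1 / (1 − 0.3340) = 1.502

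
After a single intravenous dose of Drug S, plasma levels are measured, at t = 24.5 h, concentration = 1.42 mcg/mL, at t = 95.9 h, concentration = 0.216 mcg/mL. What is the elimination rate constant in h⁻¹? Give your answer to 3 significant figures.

k = ln(C₁/C₂) / (t₂ − t₁) = ln(1.42/0.216) / (95.9 − 24.5)
  = 1.883 / 71.40 = 0.02637 h⁻¹

0.0264 h⁻¹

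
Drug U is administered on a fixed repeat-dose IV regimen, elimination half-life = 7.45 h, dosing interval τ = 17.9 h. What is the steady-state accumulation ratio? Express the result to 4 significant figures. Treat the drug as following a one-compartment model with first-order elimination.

k = ln2 / t½ = 0.693147 / 7.45 = 0.09304 h⁻¹
e^(−kτ) = e^(−0.09304 × 17.9) = 0.1891
Accumulation ratio R = 1 / (1 − e^(−kτ)) = 1 / (1 − 0.1891) = 1.233

1.233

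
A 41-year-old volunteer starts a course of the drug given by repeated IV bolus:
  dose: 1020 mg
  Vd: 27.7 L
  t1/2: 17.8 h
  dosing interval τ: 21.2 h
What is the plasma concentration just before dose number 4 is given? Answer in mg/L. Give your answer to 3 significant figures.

26.3 mg/L

C₀ per dose = Dose / Vd = 1020 / 27.7 = 36.82 mg/L
k = ln2 / t½ = 0.693147 / 17.8 = 0.03894 h⁻¹
Fraction remaining after one interval: r = e^(−kτ) = e^(−0.03894 × 21.2) = 0.4380
Before dose 4, 3 doses have been given (aged 1τ, 2τ, 3τ).
C_trough = C₀ × (r + r² + … + r^3) = C₀ × r(1−r^3)/(1−r)
        = 36.82 × 0.4380 × (1 − 0.08403) / (1 − 0.4380) = 26.28 mg/L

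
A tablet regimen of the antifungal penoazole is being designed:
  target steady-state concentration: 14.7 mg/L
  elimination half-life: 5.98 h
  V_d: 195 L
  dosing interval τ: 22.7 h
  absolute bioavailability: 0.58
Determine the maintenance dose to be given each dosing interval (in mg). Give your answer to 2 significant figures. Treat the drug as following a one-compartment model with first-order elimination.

k = ln2 / t½ = 0.693147 / 5.98 = 0.1159 h⁻¹
CL = k × Vd = 0.1159 × 195 = 22.60 L/h
At steady state, F × (Dose/τ) = Css × CL.
Dose = Css × CL × τ / F = 14.7 × 22.60 × 22.7 / 0.58 = 13000 mg

13000 mg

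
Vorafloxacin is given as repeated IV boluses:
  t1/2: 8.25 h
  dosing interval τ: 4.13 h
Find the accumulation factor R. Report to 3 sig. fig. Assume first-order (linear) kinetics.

3.41

k = ln2 / t½ = 0.693147 / 8.25 = 0.08402 h⁻¹
e^(−kτ) = e^(−0.08402 × 4.13) = 0.7068
Accumulation ratio R = 1 / (1 − e^(−kτ)) = 1 / (1 − 0.7068) = 3.411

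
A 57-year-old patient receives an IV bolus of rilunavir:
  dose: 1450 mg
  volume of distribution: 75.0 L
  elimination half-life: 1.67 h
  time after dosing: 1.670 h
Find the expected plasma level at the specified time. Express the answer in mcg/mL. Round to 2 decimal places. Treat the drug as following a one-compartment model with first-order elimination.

C₀ = Dose / Vd = 1450 / 75.0 = 19.33 mg/L
k = ln2 / t½ = 0.693147 / 1.67 = 0.4151 h⁻¹
t / t½ = 1.670 / 1.67 = 1 half-lives
C = C₀ × (1/2)^1 = 19.33 × 0.5000 = 9.665 mg/L
(9.665 mg/L = 9.665 mcg/mL)

9.67 mcg/mL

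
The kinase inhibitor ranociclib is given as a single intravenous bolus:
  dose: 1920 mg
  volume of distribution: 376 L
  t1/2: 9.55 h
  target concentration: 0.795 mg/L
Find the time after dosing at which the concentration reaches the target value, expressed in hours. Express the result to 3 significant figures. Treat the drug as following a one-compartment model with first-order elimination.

25.6 h

C₀ = Dose / Vd = 1920 / 376 = 5.106 mg/L
k = ln2 / t½ = 0.693147 / 9.55 = 0.07258 h⁻¹
t = ln(C₀ / C) / k = ln(5.106 / 0.795) / 0.07258
  = ln(6.423) / 0.07258 = 1.860 / 0.07258 = 25.63 h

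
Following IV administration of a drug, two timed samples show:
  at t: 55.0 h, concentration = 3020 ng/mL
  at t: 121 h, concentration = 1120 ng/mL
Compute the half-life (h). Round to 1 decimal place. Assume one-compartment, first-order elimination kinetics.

46.1 h

k = ln(C₁/C₂) / (t₂ − t₁) = ln(3020/1120) / (121 − 55.0)
  = 0.9919 / 66.00 = 0.01503 h⁻¹
t½ = ln2 / k = 0.693147 / 0.01503 = 46.12 h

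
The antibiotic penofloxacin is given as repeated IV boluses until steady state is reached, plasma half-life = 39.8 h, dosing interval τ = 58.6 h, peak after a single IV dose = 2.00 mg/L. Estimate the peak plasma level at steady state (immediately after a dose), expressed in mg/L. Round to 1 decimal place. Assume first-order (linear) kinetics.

3.1 mg/L

k = ln2 / t½ = 0.693147 / 39.8 = 0.01742 h⁻¹
e^(−kτ) = e^(−0.01742 × 58.6) = 0.3603
Accumulation ratio R = 1 / (1 − e^(−kτ)) = 1 / (1 − 0.3603) = 1.563
Steady-state peak = C₀ × R = 2.00 × 1.563 = 3.126 mg/L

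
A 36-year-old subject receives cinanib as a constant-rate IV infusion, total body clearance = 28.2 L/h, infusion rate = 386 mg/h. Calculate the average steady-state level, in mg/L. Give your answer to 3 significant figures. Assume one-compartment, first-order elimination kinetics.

13.7 mg/L

At steady state Css = R₀ / CL = 386 / 28.20 = 13.69 mg/L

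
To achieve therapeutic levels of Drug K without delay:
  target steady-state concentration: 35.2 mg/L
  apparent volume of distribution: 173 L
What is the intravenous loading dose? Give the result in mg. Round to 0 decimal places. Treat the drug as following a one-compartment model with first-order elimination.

6090 mg

LD = Css × Vd = 35.2 × 173 = 6090 mg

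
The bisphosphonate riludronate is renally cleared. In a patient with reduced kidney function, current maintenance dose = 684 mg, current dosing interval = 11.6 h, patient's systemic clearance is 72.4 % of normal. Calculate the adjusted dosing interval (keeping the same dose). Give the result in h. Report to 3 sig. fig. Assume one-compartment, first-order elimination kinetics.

16.0 h

To keep the same average steady-state level, dosing rate must scale with clearance.
CL ratio = 72.4 / 100 = 0.7240
New interval (same dose) = 11.6 / 0.7240 = 16.02 h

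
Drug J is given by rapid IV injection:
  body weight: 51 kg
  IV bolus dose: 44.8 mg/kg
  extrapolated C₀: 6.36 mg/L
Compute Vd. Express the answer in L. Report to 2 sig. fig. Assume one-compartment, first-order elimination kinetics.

360 L

Dose = 44.8 × 51 = 2285 mg
Vd = Dose / C₀ = 2285 / 6.36 = 359.3 L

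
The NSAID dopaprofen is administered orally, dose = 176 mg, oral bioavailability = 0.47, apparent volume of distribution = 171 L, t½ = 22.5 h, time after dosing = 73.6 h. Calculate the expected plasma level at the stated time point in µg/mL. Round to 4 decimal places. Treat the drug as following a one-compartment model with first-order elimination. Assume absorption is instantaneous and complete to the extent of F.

Amount reaching circulation = F × Dose = 0.47 × 176.0 = 82.72 mg
C₀ = F·Dose / Vd = 82.72 / 171 = 0.4837 mg/L
k = ln2 / t½ = 0.693147 / 22.5 = 0.03081 h⁻¹
C = C₀ · e^(−k·t) = 0.4837 × e^(−0.03081 × 73.6)
  = 0.4837 × 0.1036 = 0.05011 mg/L
(0.05011 mg/L = 0.05011 µg/mL)

0.0501 µg/mL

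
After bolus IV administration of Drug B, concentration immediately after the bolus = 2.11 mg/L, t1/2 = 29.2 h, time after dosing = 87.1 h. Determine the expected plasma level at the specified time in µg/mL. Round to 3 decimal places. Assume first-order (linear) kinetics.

0.267 µg/mL

k = ln2 / t½ = 0.693147 / 29.2 = 0.02374 h⁻¹
C = C₀ · e^(−k·t) = 2.110 × e^(−0.02374 × 87.1)
  = 2.110 × 0.1265 = 0.2669 mg/L
(0.2669 mg/L = 0.2669 µg/mL)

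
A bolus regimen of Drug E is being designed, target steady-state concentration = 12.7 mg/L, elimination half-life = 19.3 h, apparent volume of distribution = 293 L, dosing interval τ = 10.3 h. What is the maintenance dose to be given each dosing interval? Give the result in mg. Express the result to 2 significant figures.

1400 mg

k = ln2 / t½ = 0.693147 / 19.3 = 0.03591 h⁻¹
CL = k × Vd = 0.03591 × 293 = 10.52 L/h
At steady state, Dose/τ = Css × CL.
Dose = Css × CL × τ = 12.7 × 10.52 × 10.3 = 1376 mg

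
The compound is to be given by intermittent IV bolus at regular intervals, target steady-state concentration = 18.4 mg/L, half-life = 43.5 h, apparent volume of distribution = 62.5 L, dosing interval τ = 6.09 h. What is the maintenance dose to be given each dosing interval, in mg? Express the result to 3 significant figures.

k = ln2 / t½ = 0.693147 / 43.5 = 0.01593 h⁻¹
CL = k × Vd = 0.01593 × 62.5 = 0.9956 L/h
At steady state, Dose/τ = Css × CL.
Dose = Css × CL × τ = 18.4 × 0.9956 × 6.09 = 111.6 mg

112 mg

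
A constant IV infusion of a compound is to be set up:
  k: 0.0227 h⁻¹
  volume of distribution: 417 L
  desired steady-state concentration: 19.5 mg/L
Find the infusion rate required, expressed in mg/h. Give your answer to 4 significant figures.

184.6 mg/h

CL = k × Vd = 0.02270 × 417 = 9.466 L/h
At steady state, infusion rate R₀ = Css × CL = 19.5 × 9.466 = 184.6 mg/h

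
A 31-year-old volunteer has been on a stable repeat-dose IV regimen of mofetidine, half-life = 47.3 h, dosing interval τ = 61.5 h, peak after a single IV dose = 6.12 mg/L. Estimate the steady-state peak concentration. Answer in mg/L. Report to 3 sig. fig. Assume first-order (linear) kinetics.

10.3 mg/L

k = ln2 / t½ = 0.693147 / 47.3 = 0.01465 h⁻¹
e^(−kτ) = e^(−0.01465 × 61.5) = 0.4062
Accumulation ratio R = 1 / (1 − e^(−kτ)) = 1 / (1 − 0.4062) = 1.684
Steady-state peak = C₀ × R = 6.12 × 1.684 = 10.31 mg/L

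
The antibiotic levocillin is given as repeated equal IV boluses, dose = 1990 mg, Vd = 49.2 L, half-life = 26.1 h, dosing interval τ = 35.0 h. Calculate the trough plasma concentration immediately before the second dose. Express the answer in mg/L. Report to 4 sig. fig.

15.97 mg/L

C₀ per dose = Dose / Vd = 1990 / 49.2 = 40.45 mg/L
k = ln2 / t½ = 0.693147 / 26.1 = 0.02656 h⁻¹
Fraction remaining after one interval: r = e^(−kτ) = e^(−0.02656 × 35.0) = 0.3947
Before dose 2, 1 dose has been given (aged 1τ).
C_trough = C₀ × r = 40.45 × 0.3947 = 15.97 mg/L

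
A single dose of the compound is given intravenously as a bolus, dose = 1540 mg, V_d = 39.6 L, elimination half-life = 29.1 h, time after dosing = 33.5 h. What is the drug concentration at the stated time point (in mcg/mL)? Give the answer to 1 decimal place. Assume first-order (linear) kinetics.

C₀ = Dose / Vd = 1540 / 39.6 = 38.89 mg/L
k = ln2 / t½ = 0.693147 / 29.1 = 0.02382 h⁻¹
C = C₀ · e^(−k·t) = 38.89 × e^(−0.02382 × 33.5)
  = 38.89 × 0.4502 = 17.51 mg/L
(17.51 mg/L = 17.51 mcg/mL)

17.5 mcg/mL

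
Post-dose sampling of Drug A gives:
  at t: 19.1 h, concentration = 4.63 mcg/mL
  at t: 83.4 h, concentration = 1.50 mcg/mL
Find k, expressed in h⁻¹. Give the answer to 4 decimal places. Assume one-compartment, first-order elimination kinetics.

0.0175 h⁻¹

k = ln(C₁/C₂) / (t₂ − t₁) = ln(4.63/1.50) / (83.4 − 19.1)
  = 1.127 / 64.30 = 0.01753 h⁻¹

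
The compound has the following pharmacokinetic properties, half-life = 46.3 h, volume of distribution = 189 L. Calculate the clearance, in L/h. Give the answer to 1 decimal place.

k = ln2 / t½ = 0.693147 / 46.3 = 0.01497 h⁻¹
CL = k × Vd = 0.01497 × 189 = 2.829 L/h

2.8 L/h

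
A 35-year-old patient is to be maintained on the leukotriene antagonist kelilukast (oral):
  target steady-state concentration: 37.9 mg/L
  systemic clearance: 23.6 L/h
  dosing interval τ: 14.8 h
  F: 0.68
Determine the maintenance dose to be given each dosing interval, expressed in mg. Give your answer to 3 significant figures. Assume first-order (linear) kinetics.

At steady state, F × (Dose/τ) = Css × CL.
Dose = Css × CL × τ / F = 37.9 × 23.60 × 14.8 / 0.68 = 19470 mg

19500 mg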